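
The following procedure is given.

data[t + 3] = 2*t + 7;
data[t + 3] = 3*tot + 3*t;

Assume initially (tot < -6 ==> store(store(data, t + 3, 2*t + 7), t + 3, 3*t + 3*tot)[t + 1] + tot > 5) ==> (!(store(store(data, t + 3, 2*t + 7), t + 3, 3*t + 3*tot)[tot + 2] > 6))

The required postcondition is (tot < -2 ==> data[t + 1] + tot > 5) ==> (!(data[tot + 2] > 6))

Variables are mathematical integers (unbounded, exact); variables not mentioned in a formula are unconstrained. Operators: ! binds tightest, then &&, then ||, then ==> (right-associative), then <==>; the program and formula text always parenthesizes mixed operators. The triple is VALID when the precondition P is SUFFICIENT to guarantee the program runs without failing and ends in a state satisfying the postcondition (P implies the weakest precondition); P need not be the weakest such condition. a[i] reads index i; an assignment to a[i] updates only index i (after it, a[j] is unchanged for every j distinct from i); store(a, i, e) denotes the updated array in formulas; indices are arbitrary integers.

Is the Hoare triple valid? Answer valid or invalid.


Working backward. After the program, (tot < -2 ==> data[t + 1] + tot > 5) ==> (!(data[tot + 2] > 6)) must hold.
Before data[t + 3] := 3*tot + 3*t: (tot < -2 ==> store(data, t + 3, 3*t + 3*tot)[t + 1] + tot > 5) ==> (!(store(data, t + 3, 3*t + 3*tot)[tot + 2] > 6))
Before data[t + 3] := 2*t + 7: (tot < -2 ==> store(store(data, t + 3, 2*t + 7), t + 3, 3*t + 3*tot)[t + 1] + tot > 5) ==> (!(store(store(data, t + 3, 2*t + 7), t + 3, 3*t + 3*tot)[tot + 2] > 6))
The weakest precondition is (tot < -2 ==> store(store(data, t + 3, 2*t + 7), t + 3, 3*t + 3*tot)[t + 1] + tot > 5) ==> (!(store(store(data, t + 3, 2*t + 7), t + 3, 3*t + 3*tot)[tot + 2] > 6)).
Check whether (tot < -6 ==> store(store(data, t + 3, 2*t + 7), t + 3, 3*t + 3*tot)[t + 1] + tot > 5) ==> (!(store(store(data, t + 3, 2*t + 7), t + 3, 3*t + 3*tot)[tot + 2] > 6)) implies it.
Every state satisfying the precondition satisfies the weakest precondition: the implication holds.
Answer: valid


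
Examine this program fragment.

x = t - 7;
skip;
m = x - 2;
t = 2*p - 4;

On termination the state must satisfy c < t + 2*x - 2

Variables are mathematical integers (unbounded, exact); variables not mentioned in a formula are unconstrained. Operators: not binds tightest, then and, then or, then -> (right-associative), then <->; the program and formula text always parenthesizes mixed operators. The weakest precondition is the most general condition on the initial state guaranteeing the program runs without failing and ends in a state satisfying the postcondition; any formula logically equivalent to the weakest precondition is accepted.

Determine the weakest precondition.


Working backward. After the program, c < t + 2*x - 2 must hold.
Before t := 2*p - 4: c < 2*p + 2*x - 6
Before m := x - 2: c < 2*p + 2*x - 6
Before skip: c < 2*p + 2*x - 6
Before x := t - 7: c < 2*p + 2*t - 20
Answer: WP = c < 2*p + 2*t - 20


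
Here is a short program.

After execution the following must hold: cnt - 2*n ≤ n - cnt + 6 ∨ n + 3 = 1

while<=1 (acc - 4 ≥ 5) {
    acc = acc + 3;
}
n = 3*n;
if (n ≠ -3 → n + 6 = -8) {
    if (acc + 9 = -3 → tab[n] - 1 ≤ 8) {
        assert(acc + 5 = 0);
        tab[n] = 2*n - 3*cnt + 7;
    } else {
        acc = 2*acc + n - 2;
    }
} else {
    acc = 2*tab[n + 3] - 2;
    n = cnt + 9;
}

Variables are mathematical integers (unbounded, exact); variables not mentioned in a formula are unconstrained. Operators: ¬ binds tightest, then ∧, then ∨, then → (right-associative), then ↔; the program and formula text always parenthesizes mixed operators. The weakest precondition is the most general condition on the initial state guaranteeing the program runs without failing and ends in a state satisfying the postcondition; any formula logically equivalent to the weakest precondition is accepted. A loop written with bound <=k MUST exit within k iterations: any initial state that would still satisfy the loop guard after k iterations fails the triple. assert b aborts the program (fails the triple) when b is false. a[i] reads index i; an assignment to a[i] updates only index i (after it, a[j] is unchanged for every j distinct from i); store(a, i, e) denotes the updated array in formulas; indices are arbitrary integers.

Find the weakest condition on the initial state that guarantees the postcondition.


Working backward. After the program, the postcondition cnt - 2*n ≤ n - cnt + 6 ∨ n + 3 = 1 must hold; in canonical form it is 2*cnt ≤ 3*n + 6 ∨ n = -2.
Then branch requires ((acc = -12 → tab[n] ≤ 9) → (acc = -5 ∧ (2*cnt ≤ 3*n + 6 ∨ n = -2))) ∧ ((¬(acc = -12 → tab[n] ≤ 9)) → (2*cnt ≤ 3*n + 6 ∨ n = -2)); else branch requires cnt ≥ -33 ∨ cnt = -11.
Before the if: ((n ≠ -3 → n = -14) → (((acc = -12 → tab[n] ≤ 9) → (acc = -5 ∧ (2*cnt ≤ 3*n + 6 ∨ n = -2))) ∧ ((¬(acc = -12 → tab[n] ≤ 9)) → (2*cnt ≤ 3*n + 6 ∨ n = -2)))) ∧ ((¬(n ≠ -3 → n = -14)) → (cnt ≥ -33 ∨ cnt = -11))
Before n := 3*n: ((3*n ≠ -3 → 3*n = -14) → (((acc = -12 → tab[3*n] ≤ 9) → (acc = -5 ∧ (2*cnt ≤ 9*n + 6 ∨ 3*n = -2))) ∧ ((¬(acc = -12 → tab[3*n] ≤ 9)) → (2*cnt ≤ 9*n + 6 ∨ 3*n = -2)))) ∧ ((¬(3*n ≠ -3 → 3*n = -14)) → (cnt ≥ -33 ∨ cnt = -11))
Before the loop (bound <=1), unroll the exhaustion recursion (WP_0 = exit-now case; WP_j = one more guarded iteration, up to j = 1):
  WP_0: (¬(acc ≥ 9)) ∧ ((3*n ≠ -3 → 3*n = -14) → (((acc = -12 → tab[3*n] ≤ 9) → (acc = -5 ∧ (2*cnt ≤ 9*n + 6 ∨ 3*n = -2))) ∧ ((¬(acc = -12 → tab[3*n] ≤ 9)) → (2*cnt ≤ 9*n + 6 ∨ 3*n = -2)))) ∧ ((¬(3*n ≠ -3 → 3*n = -14)) → (cnt ≥ -33 ∨ cnt = -11))
  WP_1: (acc ≥ 9 → ((¬(acc ≥ 6)) ∧ ((3*n ≠ -3 → 3*n = -14) → (((acc = -15 → tab[3*n] ≤ 9) → (acc = -8 ∧ (2*cnt ≤ 9*n + 6 ∨ 3*n = -2))) ∧ ((¬(acc = -15 → tab[3*n] ≤ 9)) → (2*cnt ≤ 9*n + 6 ∨ 3*n = -2)))) ∧ ((¬(3*n ≠ -3 → 3*n = -14)) → (cnt ≥ -33 ∨ cnt = -11)))) ∧ ((¬(acc ≥ 9)) → (((3*n ≠ -3 → 3*n = -14) → (((acc = -12 → tab[3*n] ≤ 9) → (acc = -5 ∧ (2*cnt ≤ 9*n + 6 ∨ 3*n = -2))) ∧ ((¬(acc = -12 → tab[3*n] ≤ 9)) → (2*cnt ≤ 9*n + 6 ∨ 3*n = -2)))) ∧ ((¬(3*n ≠ -3 → 3*n = -14)) → (cnt ≥ -33 ∨ cnt = -11))))
So before the loop: (acc ≥ 9 → ((¬(acc ≥ 6)) ∧ ((3*n ≠ -3 → 3*n = -14) → (((acc = -15 → tab[3*n] ≤ 9) → (acc = -8 ∧ (2*cnt ≤ 9*n + 6 ∨ 3*n = -2))) ∧ ((¬(acc = -15 → tab[3*n] ≤ 9)) → (2*cnt ≤ 9*n + 6 ∨ 3*n = -2)))) ∧ ((¬(3*n ≠ -3 → 3*n = -14)) → (cnt ≥ -33 ∨ cnt = -11)))) ∧ ((¬(acc ≥ 9)) → (((3*n ≠ -3 → 3*n = -14) → (((acc = -12 → tab[3*n] ≤ 9) → (acc = -5 ∧ (2*cnt ≤ 9*n + 6 ∨ 3*n = -2))) ∧ ((¬(acc = -12 → tab[3*n] ≤ 9)) → (2*cnt ≤ 9*n + 6 ∨ 3*n = -2)))) ∧ ((¬(3*n ≠ -3 → 3*n = -14)) → (cnt ≥ -33 ∨ cnt = -11))))
Answer: WP = (acc ≥ 9 → ((¬(acc ≥ 6)) ∧ ((3*n ≠ -3 → 3*n = -14) → (((acc = -15 → tab[3*n] ≤ 9) → (acc = -8 ∧ (2*cnt ≤ 9*n + 6 ∨ 3*n = -2))) ∧ ((¬(acc = -15 → tab[3*n] ≤ 9)) → (2*cnt ≤ 9*n + 6 ∨ 3*n = -2)))) ∧ ((¬(3*n ≠ -3 → 3*n = -14)) → (cnt ≥ -33 ∨ cnt = -11)))) ∧ ((¬(acc ≥ 9)) → (((3*n ≠ -3 → 3*n = -14) → (((acc = -12 → tab[3*n] ≤ 9) → (acc = -5 ∧ (2*cnt ≤ 9*n + 6 ∨ 3*n = -2))) ∧ ((¬(acc = -12 → tab[3*n] ≤ 9)) → (2*cnt ≤ 9*n + 6 ∨ 3*n = -2)))) ∧ ((¬(3*n ≠ -3 → 3*n = -14)) → (cnt ≥ -33 ∨ cnt = -11))))


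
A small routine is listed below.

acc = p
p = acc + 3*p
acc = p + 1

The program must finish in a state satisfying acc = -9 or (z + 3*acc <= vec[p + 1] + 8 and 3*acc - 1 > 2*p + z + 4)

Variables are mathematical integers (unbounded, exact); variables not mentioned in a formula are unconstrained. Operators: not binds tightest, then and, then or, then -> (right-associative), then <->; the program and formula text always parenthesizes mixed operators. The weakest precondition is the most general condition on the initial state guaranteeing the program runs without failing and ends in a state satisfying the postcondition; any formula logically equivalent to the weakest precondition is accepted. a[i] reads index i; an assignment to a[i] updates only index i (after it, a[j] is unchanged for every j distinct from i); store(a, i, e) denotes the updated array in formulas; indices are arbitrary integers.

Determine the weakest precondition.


Working backward. After the program, the postcondition acc = -9 or (z + 3*acc <= vec[p + 1] + 8 and 3*acc - 1 > 2*p + z + 4) must hold; in canonical form it is acc = -9 or (3*acc + z <= vec[p + 1] + 8 and 3*acc > 2*p + z + 5).
Before acc := p + 1: p = -10 or (3*p + z <= vec[p + 1] + 5 and p > z + 2)
Before p := acc + 3*p: acc + 3*p = -10 or (3*acc + 9*p + z <= vec[acc + 3*p + 1] + 5 and acc + 3*p > z + 2)
Before acc := p: 4*p = -10 or (12*p + z <= vec[4*p + 1] + 5 and 4*p > z + 2)
Answer: WP = 4*p = -10 or (12*p + z <= vec[4*p + 1] + 5 and 4*p > z + 2)


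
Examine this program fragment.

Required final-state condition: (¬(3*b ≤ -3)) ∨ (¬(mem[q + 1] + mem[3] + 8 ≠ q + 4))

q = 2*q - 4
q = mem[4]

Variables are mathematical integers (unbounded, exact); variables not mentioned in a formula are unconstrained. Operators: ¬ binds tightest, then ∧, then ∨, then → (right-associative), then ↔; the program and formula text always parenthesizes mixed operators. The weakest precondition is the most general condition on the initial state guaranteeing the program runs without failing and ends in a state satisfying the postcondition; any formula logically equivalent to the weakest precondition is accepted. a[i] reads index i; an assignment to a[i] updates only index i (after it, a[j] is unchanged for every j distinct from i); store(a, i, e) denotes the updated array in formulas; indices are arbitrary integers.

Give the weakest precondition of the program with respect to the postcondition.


Working backward. After the program, the postcondition (¬(3*b ≤ -3)) ∨ (¬(mem[q + 1] + mem[3] + 8 ≠ q + 4)) must hold; in canonical form it is (¬(3*b ≤ -3)) ∨ (¬(mem[q + 1] + mem[3] ≠ q - 4)).
Before q := mem[4]: (¬(3*b ≤ -3)) ∨ (¬(mem[mem[4] + 1] + mem[3] ≠ mem[4] - 4))
Before q := 2*q - 4: (¬(3*b ≤ -3)) ∨ (¬(mem[mem[4] + 1] + mem[3] ≠ mem[4] - 4))
Answer: WP = (¬(3*b ≤ -3)) ∨ (¬(mem[mem[4] + 1] + mem[3] ≠ mem[4] - 4))


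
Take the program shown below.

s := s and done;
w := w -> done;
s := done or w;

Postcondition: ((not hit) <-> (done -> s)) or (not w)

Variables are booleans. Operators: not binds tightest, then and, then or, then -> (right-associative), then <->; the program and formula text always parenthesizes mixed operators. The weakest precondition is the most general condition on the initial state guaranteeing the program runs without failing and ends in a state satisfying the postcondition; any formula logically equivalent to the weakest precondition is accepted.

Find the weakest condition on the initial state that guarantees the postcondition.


Working backward. After the program, ((not hit) <-> (done -> s)) or (not w) must hold.
Before s := done or w: ((not hit) <-> (done -> (done or w))) or (not w)
Before w := w -> done: ((not hit) <-> (done -> (done or (w -> done)))) or (not (w -> done))
Before s := s and done: ((not hit) <-> (done -> (done or (w -> done)))) or (not (w -> done))
Answer: WP = ((not hit) <-> (done -> (done or (w -> done)))) or (not (w -> done))


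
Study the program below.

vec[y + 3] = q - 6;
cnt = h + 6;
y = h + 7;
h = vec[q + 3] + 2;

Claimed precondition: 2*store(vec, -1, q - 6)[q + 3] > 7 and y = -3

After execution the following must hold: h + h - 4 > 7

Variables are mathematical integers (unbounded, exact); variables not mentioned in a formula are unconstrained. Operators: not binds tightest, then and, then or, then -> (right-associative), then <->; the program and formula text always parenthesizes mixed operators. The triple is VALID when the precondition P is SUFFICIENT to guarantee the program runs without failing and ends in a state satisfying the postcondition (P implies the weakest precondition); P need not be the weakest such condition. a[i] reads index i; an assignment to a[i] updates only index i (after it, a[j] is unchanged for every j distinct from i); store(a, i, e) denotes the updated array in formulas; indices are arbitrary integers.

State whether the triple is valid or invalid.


Working backward. After the program, the postcondition h + h - 4 > 7 must hold; in canonical form it is 2*h > 11.
Before h := vec[q + 3] + 2: 2*vec[q + 3] > 7
Before y := h + 7: 2*vec[q + 3] > 7
Before cnt := h + 6: 2*vec[q + 3] > 7
Before vec[y + 3] := q - 6: 2*store(vec, y + 3, q - 6)[q + 3] > 7
The weakest precondition is 2*store(vec, y + 3, q - 6)[q + 3] > 7.
Check whether 2*store(vec, -1, q - 6)[q + 3] > 7 and y = -3 implies it.
Countermodel: at the initial state q = -3, vec = {[-1] = 2, [0] = 4, elsewhere 2}, y = -3, the precondition holds but the weakest precondition fails.
Answer: invalid


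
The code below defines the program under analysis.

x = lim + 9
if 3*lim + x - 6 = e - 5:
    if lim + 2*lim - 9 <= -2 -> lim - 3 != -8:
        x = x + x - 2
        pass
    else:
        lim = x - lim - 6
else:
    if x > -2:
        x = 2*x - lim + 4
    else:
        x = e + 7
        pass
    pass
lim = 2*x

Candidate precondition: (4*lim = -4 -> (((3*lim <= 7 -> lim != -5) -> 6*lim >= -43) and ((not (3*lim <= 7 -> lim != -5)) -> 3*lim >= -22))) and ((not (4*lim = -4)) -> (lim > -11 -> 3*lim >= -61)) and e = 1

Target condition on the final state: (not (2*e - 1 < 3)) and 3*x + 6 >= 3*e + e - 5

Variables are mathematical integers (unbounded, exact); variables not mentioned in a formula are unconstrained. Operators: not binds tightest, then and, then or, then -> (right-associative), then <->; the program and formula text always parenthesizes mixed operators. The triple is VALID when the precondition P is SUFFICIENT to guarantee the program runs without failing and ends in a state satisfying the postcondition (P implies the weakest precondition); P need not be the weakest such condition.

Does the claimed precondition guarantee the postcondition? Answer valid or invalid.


Working backward. After the program, the postcondition (not (2*e - 1 < 3)) and 3*x + 6 >= 3*e + e - 5 must hold; in canonical form it is (not (2*e < 4)) and 3*x >= 4*e - 11.
Before lim := 2*x: (not (2*e < 4)) and 3*x >= 4*e - 11
Then branch requires ((3*lim <= 7 -> lim != -5) -> ((not (2*e < 4)) and 6*x >= 4*e - 5)) and ((not (3*lim <= 7 -> lim != -5)) -> ((not (2*e < 4)) and 3*x >= 4*e - 11)); else branch requires (x > -2 -> ((not (2*e < 4)) and 6*x >= 4*e + 3*lim - 23)) and ((not (x > -2)) -> ((not (2*e < 4)) and e <= 32)).
Before the if: (3*lim + x = e + 1 -> (((3*lim <= 7 -> lim != -5) -> ((not (2*e < 4)) and 6*x >= 4*e - 5)) and ((not (3*lim <= 7 -> lim != -5)) -> ((not (2*e < 4)) and 3*x >= 4*e - 11)))) and ((not (3*lim + x = e + 1)) -> ((x > -2 -> ((not (2*e < 4)) and 6*x >= 4*e + 3*lim - 23)) and ((not (x > -2)) -> ((not (2*e < 4)) and e <= 32))))
Before x := lim + 9: (4*lim = e - 8 -> (((3*lim <= 7 -> lim != -5) -> ((not (2*e < 4)) and 6*lim >= 4*e - 59)) and ((not (3*lim <= 7 -> lim != -5)) -> ((not (2*e < 4)) and 3*lim >= 4*e - 38)))) and ((not (4*lim = e - 8)) -> ((lim > -11 -> ((not (2*e < 4)) and 3*lim >= 4*e - 77)) and ((not (lim > -11)) -> ((not (2*e < 4)) and e <= 32))))
The weakest precondition is (4*lim = e - 8 -> (((3*lim <= 7 -> lim != -5) -> ((not (2*e < 4)) and 6*lim >= 4*e - 59)) and ((not (3*lim <= 7 -> lim != -5)) -> ((not (2*e < 4)) and 3*lim >= 4*e - 38)))) and ((not (4*lim = e - 8)) -> ((lim > -11 -> ((not (2*e < 4)) and 3*lim >= 4*e - 77)) and ((not (lim > -11)) -> ((not (2*e < 4)) and e <= 32)))).
Check whether (4*lim = -4 -> (((3*lim <= 7 -> lim != -5) -> 6*lim >= -43) and ((not (3*lim <= 7 -> lim != -5)) -> 3*lim >= -22))) and ((not (4*lim = -4)) -> (lim > -11 -> 3*lim >= -61)) and e = 1 implies it.
Countermodel: at the initial state e = 1, lim = -21, the precondition holds but the weakest precondition fails.
Answer: invalid


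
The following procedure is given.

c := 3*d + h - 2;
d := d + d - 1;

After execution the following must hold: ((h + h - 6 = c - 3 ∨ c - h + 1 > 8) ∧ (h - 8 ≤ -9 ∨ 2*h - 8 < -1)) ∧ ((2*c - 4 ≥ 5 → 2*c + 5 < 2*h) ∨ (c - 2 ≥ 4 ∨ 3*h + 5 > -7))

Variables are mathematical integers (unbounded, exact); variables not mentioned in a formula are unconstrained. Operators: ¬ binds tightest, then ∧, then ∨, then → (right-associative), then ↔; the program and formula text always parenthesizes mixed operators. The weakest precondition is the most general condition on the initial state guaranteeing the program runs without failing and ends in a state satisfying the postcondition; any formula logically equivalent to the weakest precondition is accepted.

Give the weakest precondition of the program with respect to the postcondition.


Working backward. After the program, the postcondition ((h + h - 6 = c - 3 ∨ c - h + 1 > 8) ∧ (h - 8 ≤ -9 ∨ 2*h - 8 < -1)) ∧ ((2*c - 4 ≥ 5 → 2*c + 5 < 2*h) ∨ (c - 2 ≥ 4 ∨ 3*h + 5 > -7)) must hold; in canonical form it is (2*h = c + 3 ∨ c > h + 7) ∧ (h ≤ -1 ∨ 2*h < 7) ∧ ((2*c ≥ 9 → 2*c < 2*h - 5) ∨ c ≥ 6 ∨ 3*h > -12).
Before d := d + d - 1: (2*h = c + 3 ∨ c > h + 7) ∧ (h ≤ -1 ∨ 2*h < 7) ∧ ((2*c ≥ 9 → 2*c < 2*h - 5) ∨ c ≥ 6 ∨ 3*h > -12)
Before c := 3*d + h - 2: (h = 3*d + 1 ∨ 3*d > 9) ∧ (h ≤ -1 ∨ 2*h < 7) ∧ ((6*d + 2*h ≥ 13 → 6*d < -1) ∨ 3*d + h ≥ 8 ∨ 3*h > -12)
Answer: WP = (h = 3*d + 1 ∨ 3*d > 9) ∧ (h ≤ -1 ∨ 2*h < 7) ∧ ((6*d + 2*h ≥ 13 → 6*d < -1) ∨ 3*d + h ≥ 8 ∨ 3*h > -12)


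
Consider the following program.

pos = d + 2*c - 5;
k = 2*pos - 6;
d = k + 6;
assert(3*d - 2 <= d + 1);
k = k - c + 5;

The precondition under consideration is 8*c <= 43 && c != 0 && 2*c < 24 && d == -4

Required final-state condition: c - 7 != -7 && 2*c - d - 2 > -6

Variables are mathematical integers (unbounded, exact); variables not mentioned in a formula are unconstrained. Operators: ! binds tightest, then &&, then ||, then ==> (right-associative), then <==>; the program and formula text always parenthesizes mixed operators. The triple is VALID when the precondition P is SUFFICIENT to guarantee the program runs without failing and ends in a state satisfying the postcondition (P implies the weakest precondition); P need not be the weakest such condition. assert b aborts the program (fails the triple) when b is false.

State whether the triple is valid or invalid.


Working backward. After the program, the postcondition c - 7 != -7 && 2*c - d - 2 > -6 must hold; in canonical form it is c != 0 && 2*c > d - 4.
Before k := k - c + 5: c != 0 && 2*c > d - 4
Before assert 3*d - 2 <= d + 1: 2*d <= 3 && c != 0 && 2*c > d - 4
Before d := k + 6: 2*k <= -9 && c != 0 && 2*c > k + 2
Before k := 2*pos - 6: 4*pos <= 3 && c != 0 && 2*c > 2*pos - 4
Before pos := d + 2*c - 5: 8*c + 4*d <= 23 && c != 0 && 2*c + 2*d < 14
The weakest precondition is 8*c + 4*d <= 23 && c != 0 && 2*c + 2*d < 14.
Check whether 8*c <= 43 && c != 0 && 2*c < 24 && d == -4 implies it.
Countermodel: at the initial state c = 5, d = -4, the precondition holds but the weakest precondition fails.
Answer: invalid


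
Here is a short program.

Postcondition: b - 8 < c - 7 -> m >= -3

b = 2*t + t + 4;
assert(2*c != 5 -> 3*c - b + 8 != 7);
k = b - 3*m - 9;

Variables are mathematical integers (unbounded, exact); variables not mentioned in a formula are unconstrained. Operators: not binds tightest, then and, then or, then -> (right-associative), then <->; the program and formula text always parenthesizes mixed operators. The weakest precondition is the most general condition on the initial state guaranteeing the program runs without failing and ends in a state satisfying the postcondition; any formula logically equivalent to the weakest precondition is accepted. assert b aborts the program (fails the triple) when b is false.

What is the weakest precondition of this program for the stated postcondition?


Working backward. After the program, the postcondition b - 8 < c - 7 -> m >= -3 must hold; in canonical form it is b < c + 1 -> m >= -3.
Before k := b - 3*m - 9: b < c + 1 -> m >= -3
Before assert 2*c != 5 -> 3*c - b + 8 != 7: (2*c != 5 -> 3*c != b - 1) and (b < c + 1 -> m >= -3)
Before b := 2*t + t + 4: (2*c != 5 -> 3*c != 3*t + 3) and (3*t < c - 3 -> m >= -3)
Answer: WP = (2*c != 5 -> 3*c != 3*t + 3) and (3*t < c - 3 -> m >= -3)


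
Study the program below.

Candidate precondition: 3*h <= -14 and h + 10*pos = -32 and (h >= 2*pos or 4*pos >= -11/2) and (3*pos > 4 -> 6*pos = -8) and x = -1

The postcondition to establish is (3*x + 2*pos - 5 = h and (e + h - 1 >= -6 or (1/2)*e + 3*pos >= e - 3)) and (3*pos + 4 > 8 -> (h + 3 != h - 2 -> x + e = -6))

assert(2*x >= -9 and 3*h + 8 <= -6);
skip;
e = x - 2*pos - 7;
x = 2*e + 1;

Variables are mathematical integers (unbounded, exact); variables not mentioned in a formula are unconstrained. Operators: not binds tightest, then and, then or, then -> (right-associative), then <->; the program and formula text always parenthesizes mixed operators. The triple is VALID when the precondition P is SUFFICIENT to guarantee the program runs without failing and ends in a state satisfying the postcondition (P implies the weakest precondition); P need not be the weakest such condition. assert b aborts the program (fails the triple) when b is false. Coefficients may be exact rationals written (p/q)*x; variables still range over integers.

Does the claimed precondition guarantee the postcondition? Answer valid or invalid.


Working backward. After the program, the postcondition (3*x + 2*pos - 5 = h and (e + h - 1 >= -6 or (1/2)*e + 3*pos >= e - 3)) and (3*pos + 4 > 8 -> (h + 3 != h - 2 -> x + e = -6)) must hold; in canonical form it is 2*pos + 3*x = h + 5 and (e + h >= -5 or 3*pos >= (1/2)*e - 3) and (3*pos > 4 -> e + x = -6).
Before x := 2*e + 1: 6*e + 2*pos = h + 2 and (e + h >= -5 or 3*pos >= (1/2)*e - 3) and (3*pos > 4 -> 3*e = -7)
Before e := x - 2*pos - 7: 6*x = h + 10*pos + 44 and (h + x >= 2*pos + 2 or 4*pos >= (1/2)*x - 13/2) and (3*pos > 4 -> 3*x = 6*pos + 14)
Before skip: 6*x = h + 10*pos + 44 and (h + x >= 2*pos + 2 or 4*pos >= (1/2)*x - 13/2) and (3*pos > 4 -> 3*x = 6*pos + 14)
Before assert 2*x >= -9 and 3*h + 8 <= -6: 2*x >= -9 and 3*h <= -14 and 6*x = h + 10*pos + 44 and (h + x >= 2*pos + 2 or 4*pos >= (1/2)*x - 13/2) and (3*pos > 4 -> 3*x = 6*pos + 14)
The weakest precondition is 2*x >= -9 and 3*h <= -14 and 6*x = h + 10*pos + 44 and (h + x >= 2*pos + 2 or 4*pos >= (1/2)*x - 13/2) and (3*pos > 4 -> 3*x = 6*pos + 14).
Check whether 3*h <= -14 and h + 10*pos = -32 and (h >= 2*pos or 4*pos >= -11/2) and (3*pos > 4 -> 6*pos = -8) and x = -1 implies it.
Countermodel: at the initial state h = -32, pos = 0, x = -1, the precondition holds but the weakest precondition fails.
Answer: invalid


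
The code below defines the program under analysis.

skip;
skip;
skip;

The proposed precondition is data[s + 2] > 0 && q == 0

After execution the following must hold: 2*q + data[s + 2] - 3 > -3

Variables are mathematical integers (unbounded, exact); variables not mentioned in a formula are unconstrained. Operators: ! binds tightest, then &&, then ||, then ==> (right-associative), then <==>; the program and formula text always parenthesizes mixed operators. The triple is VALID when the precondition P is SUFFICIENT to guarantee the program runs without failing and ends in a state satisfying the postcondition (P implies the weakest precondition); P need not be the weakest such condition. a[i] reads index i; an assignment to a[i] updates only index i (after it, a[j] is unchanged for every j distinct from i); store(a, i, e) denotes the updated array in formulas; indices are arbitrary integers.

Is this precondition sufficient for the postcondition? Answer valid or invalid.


Working backward. After the program, the postcondition 2*q + data[s + 2] - 3 > -3 must hold; in canonical form it is data[s + 2] + 2*q > 0.
Before skip: data[s + 2] + 2*q > 0
Before skip: data[s + 2] + 2*q > 0
Before skip: data[s + 2] + 2*q > 0
The weakest precondition is data[s + 2] + 2*q > 0.
Check whether data[s + 2] > 0 && q == 0 implies it.
Every state satisfying the precondition satisfies the weakest precondition: the implication holds.
Answer: valid


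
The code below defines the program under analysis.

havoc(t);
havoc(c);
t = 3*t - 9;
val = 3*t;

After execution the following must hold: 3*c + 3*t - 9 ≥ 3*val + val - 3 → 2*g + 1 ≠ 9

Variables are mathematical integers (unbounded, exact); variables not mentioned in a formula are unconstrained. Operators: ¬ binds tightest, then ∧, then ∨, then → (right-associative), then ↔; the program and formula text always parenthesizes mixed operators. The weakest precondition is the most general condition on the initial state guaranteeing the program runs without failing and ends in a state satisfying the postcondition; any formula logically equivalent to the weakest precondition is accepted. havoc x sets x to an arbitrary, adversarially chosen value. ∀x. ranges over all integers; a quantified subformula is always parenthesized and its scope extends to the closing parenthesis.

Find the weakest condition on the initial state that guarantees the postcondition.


Working backward. After the program, the postcondition 3*c + 3*t - 9 ≥ 3*val + val - 3 → 2*g + 1 ≠ 9 must hold; in canonical form it is 3*c + 3*t ≥ 4*val + 6 → 2*g ≠ 8.
Before val := 3*t: 3*c ≥ 9*t + 6 → 2*g ≠ 8
Before t := 3*t - 9: 3*c ≥ 27*t - 75 → 2*g ≠ 8
Before havoc c: ∀c_1. (3*c_1 ≥ 27*t - 75 → 2*g ≠ 8)
Before havoc t: ∀t_1. (∀c_1. (3*c_1 ≥ 27*t_1 - 75 → 2*g ≠ 8))
Answer: WP = ∀t_1. (∀c_1. (3*c_1 ≥ 27*t_1 - 75 → 2*g ≠ 8))


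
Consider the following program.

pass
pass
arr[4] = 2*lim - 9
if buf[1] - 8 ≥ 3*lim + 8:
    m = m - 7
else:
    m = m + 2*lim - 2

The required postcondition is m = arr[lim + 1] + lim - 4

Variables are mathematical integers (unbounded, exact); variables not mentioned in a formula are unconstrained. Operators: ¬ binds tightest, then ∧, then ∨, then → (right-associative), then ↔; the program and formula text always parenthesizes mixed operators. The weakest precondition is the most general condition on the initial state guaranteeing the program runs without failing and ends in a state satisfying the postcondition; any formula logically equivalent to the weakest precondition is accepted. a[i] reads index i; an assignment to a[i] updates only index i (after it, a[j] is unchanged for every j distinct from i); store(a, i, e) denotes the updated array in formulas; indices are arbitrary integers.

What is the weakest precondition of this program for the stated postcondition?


Working backward. After the program, m = arr[lim + 1] + lim - 4 must hold.
Then branch requires m = arr[lim + 1] + lim + 3; else branch requires lim + m = arr[lim + 1] - 2.
Before the if: (buf[1] ≥ 3*lim + 16 → m = arr[lim + 1] + lim + 3) ∧ ((¬(buf[1] ≥ 3*lim + 16)) → lim + m = arr[lim + 1] - 2)
Before arr[4] := 2*lim - 9: (buf[1] ≥ 3*lim + 16 → m = store(arr, 4, 2*lim - 9)[lim + 1] + lim + 3) ∧ ((¬(buf[1] ≥ 3*lim + 16)) → lim + m = store(arr, 4, 2*lim - 9)[lim + 1] - 2)
Before skip: (buf[1] ≥ 3*lim + 16 → m = store(arr, 4, 2*lim - 9)[lim + 1] + lim + 3) ∧ ((¬(buf[1] ≥ 3*lim + 16)) → lim + m = store(arr, 4, 2*lim - 9)[lim + 1] - 2)
Before skip: (buf[1] ≥ 3*lim + 16 → m = store(arr, 4, 2*lim - 9)[lim + 1] + lim + 3) ∧ ((¬(buf[1] ≥ 3*lim + 16)) → lim + m = store(arr, 4, 2*lim - 9)[lim + 1] - 2)
Answer: WP = (buf[1] ≥ 3*lim + 16 → m = store(arr, 4, 2*lim - 9)[lim + 1] + lim + 3) ∧ ((¬(buf[1] ≥ 3*lim + 16)) → lim + m = store(arr, 4, 2*lim - 9)[lim + 1] - 2)


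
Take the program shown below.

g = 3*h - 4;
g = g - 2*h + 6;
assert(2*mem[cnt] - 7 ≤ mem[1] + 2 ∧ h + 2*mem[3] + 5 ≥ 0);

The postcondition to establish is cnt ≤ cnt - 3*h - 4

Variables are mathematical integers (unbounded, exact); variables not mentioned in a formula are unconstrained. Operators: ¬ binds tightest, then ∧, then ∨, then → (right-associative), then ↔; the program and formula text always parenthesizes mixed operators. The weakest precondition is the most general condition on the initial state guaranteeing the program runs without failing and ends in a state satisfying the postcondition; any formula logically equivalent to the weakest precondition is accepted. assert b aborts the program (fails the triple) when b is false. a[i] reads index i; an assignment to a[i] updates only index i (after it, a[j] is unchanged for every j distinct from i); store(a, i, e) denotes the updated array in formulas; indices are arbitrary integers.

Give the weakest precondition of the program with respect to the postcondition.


Working backward. After the program, the postcondition cnt ≤ cnt - 3*h - 4 must hold; in canonical form it is 3*h ≤ -4.
Before assert 2*mem[cnt] - 7 ≤ mem[1] + 2 ∧ h + 2*mem[3] + 5 ≥ 0: 2*mem[cnt] ≤ mem[1] + 9 ∧ 2*mem[3] + h ≥ -5 ∧ 3*h ≤ -4
Before g := g - 2*h + 6: 2*mem[cnt] ≤ mem[1] + 9 ∧ 2*mem[3] + h ≥ -5 ∧ 3*h ≤ -4
Before g := 3*h - 4: 2*mem[cnt] ≤ mem[1] + 9 ∧ 2*mem[3] + h ≥ -5 ∧ 3*h ≤ -4
Answer: WP = 2*mem[cnt] ≤ mem[1] + 9 ∧ 2*mem[3] + h ≥ -5 ∧ 3*h ≤ -4


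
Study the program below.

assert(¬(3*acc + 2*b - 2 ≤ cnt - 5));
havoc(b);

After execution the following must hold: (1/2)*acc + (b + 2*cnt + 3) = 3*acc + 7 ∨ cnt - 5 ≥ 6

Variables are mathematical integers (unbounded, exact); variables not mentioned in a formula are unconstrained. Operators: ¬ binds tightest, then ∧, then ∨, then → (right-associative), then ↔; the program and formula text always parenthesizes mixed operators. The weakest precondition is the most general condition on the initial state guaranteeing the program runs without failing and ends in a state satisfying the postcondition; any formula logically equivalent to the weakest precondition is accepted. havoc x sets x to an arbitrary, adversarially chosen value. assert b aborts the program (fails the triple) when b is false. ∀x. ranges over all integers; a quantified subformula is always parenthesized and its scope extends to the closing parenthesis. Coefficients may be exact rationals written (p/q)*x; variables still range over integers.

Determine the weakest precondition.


Working backward. After the program, the postcondition (1/2)*acc + (b + 2*cnt + 3) = 3*acc + 7 ∨ cnt - 5 ≥ 6 must hold; in canonical form it is b + 2*cnt = (5/2)*acc + 4 ∨ cnt ≥ 11.
Before havoc b: ∀b_1. (b_1 + 2*cnt = (5/2)*acc + 4 ∨ cnt ≥ 11)
Before assert ¬(3*acc + 2*b - 2 ≤ cnt - 5): (¬(3*acc + 2*b ≤ cnt - 3)) ∧ (∀b_1. (b_1 + 2*cnt = (5/2)*acc + 4 ∨ cnt ≥ 11))
Answer: WP = (¬(3*acc + 2*b ≤ cnt - 3)) ∧ (∀b_1. (b_1 + 2*cnt = (5/2)*acc + 4 ∨ cnt ≥ 11))


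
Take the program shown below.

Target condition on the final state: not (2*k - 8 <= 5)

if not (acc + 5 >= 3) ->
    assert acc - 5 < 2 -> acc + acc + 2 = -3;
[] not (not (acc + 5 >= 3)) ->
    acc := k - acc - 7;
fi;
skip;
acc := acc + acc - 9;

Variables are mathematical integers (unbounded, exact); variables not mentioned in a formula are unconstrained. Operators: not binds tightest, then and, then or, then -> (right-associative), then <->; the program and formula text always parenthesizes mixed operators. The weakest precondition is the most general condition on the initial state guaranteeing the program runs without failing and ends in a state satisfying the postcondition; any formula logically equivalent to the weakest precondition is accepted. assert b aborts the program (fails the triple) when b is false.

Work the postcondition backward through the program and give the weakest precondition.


Working backward. After the program, the postcondition not (2*k - 8 <= 5) must hold; in canonical form it is not (2*k <= 13).
Before acc := acc + acc - 9: not (2*k <= 13)
Before skip: not (2*k <= 13)
Then branch requires (acc < 7 -> 2*acc = -5) and (not (2*k <= 13)); else branch requires not (2*k <= 13).
Before the if: ((not (acc >= -2)) -> ((acc < 7 -> 2*acc = -5) and (not (2*k <= 13)))) and (acc >= -2 -> (not (2*k <= 13)))
Answer: WP = ((not (acc >= -2)) -> ((acc < 7 -> 2*acc = -5) and (not (2*k <= 13)))) and (acc >= -2 -> (not (2*k <= 13)))


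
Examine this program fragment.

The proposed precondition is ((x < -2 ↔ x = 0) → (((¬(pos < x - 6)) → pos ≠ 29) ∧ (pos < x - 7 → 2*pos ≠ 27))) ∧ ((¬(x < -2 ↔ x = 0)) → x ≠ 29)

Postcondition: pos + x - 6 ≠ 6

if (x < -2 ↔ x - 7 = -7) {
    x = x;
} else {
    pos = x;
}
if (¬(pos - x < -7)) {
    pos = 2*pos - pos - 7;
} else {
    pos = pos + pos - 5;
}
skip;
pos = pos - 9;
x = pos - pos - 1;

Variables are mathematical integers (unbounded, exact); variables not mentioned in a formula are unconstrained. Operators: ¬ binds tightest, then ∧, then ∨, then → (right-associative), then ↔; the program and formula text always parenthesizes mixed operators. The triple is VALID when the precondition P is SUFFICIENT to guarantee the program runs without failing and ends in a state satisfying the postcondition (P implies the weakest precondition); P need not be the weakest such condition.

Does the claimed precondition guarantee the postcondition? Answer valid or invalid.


Working backward. After the program, the postcondition pos + x - 6 ≠ 6 must hold; in canonical form it is pos + x ≠ 12.
Before x := pos - pos - 1: pos ≠ 13
Before pos := pos - 9: pos ≠ 22
Before skip: pos ≠ 22
Then branch requires pos ≠ 29; else branch requires 2*pos ≠ 27.
Before the if: ((¬(pos < x - 7)) → pos ≠ 29) ∧ (pos < x - 7 → 2*pos ≠ 27)
Then branch requires ((¬(pos < x - 7)) → pos ≠ 29) ∧ (pos < x - 7 → 2*pos ≠ 27); else branch requires x ≠ 29.
Before the if: ((x < -2 ↔ x = 0) → (((¬(pos < x - 7)) → pos ≠ 29) ∧ (pos < x - 7 → 2*pos ≠ 27))) ∧ ((¬(x < -2 ↔ x = 0)) → x ≠ 29)
The weakest precondition is ((x < -2 ↔ x = 0) → (((¬(pos < x - 7)) → pos ≠ 29) ∧ (pos < x - 7 → 2*pos ≠ 27))) ∧ ((¬(x < -2 ↔ x = 0)) → x ≠ 29).
Check whether ((x < -2 ↔ x = 0) → (((¬(pos < x - 6)) → pos ≠ 29) ∧ (pos < x - 7 → 2*pos ≠ 27))) ∧ ((¬(x < -2 ↔ x = 0)) → x ≠ 29) implies it.
Countermodel: at the initial state pos = 29, x = 36, the precondition holds but the weakest precondition fails.
Answer: invalid


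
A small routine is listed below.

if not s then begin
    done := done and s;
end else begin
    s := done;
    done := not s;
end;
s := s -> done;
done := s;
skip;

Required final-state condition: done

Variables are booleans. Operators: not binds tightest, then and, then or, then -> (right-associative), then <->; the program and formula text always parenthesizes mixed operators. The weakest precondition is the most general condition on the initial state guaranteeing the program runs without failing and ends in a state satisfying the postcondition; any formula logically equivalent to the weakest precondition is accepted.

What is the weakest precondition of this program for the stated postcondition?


Working backward. After the program, done must hold.
Before skip: done
Before done := s: s
Before s := s -> done: s -> done
Then branch requires s -> (done and s); else branch requires done -> (not done).
Before the if: ((not s) -> (s -> (done and s))) and (s -> (done -> (not done)))
Answer: WP = ((not s) -> (s -> (done and s))) and (s -> (done -> (not done)))


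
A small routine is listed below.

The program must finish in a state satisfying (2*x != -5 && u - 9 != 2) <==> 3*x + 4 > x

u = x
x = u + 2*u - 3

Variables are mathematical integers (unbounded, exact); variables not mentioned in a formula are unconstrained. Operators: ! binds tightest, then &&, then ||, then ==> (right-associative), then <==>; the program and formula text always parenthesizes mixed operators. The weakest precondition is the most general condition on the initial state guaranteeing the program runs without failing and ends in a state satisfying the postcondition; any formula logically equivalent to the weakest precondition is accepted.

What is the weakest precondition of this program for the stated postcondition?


Working backward. After the program, the postcondition (2*x != -5 && u - 9 != 2) <==> 3*x + 4 > x must hold; in canonical form it is (2*x != -5 && u != 11) <==> 2*x > -4.
Before x := u + 2*u - 3: (6*u != 1 && u != 11) <==> 6*u > 2
Before u := x: (6*x != 1 && x != 11) <==> 6*x > 2
Answer: WP = (6*x != 1 && x != 11) <==> 6*x > 2


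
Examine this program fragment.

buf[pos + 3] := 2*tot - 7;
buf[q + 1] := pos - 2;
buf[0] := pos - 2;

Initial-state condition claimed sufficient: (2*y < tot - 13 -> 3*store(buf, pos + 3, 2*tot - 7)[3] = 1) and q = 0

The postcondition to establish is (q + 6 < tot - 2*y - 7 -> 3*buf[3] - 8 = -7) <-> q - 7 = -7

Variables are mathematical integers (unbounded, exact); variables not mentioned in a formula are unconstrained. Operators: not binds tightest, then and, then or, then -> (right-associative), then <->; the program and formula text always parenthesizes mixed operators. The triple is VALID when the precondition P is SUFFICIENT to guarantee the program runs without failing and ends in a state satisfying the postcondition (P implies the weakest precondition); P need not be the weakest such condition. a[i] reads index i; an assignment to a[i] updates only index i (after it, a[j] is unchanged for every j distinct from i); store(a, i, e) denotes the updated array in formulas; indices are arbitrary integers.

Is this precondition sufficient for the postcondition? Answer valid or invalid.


Working backward. After the program, the postcondition (q + 6 < tot - 2*y - 7 -> 3*buf[3] - 8 = -7) <-> q - 7 = -7 must hold; in canonical form it is (q + 2*y < tot - 13 -> 3*buf[3] = 1) <-> q = 0.
Before buf[0] := pos - 2: (q + 2*y < tot - 13 -> 3*buf[3] = 1) <-> q = 0
Before buf[q + 1] := pos - 2: (q + 2*y < tot - 13 -> 3*store(buf, q + 1, pos - 2)[3] = 1) <-> q = 0
Before buf[pos + 3] := 2*tot - 7: (q + 2*y < tot - 13 -> 3*store(store(buf, pos + 3, 2*tot - 7), q + 1, pos - 2)[3] = 1) <-> q = 0
The weakest precondition is (q + 2*y < tot - 13 -> 3*store(store(buf, pos + 3, 2*tot - 7), q + 1, pos - 2)[3] = 1) <-> q = 0.
Check whether (2*y < tot - 13 -> 3*store(buf, pos + 3, 2*tot - 7)[3] = 1) and q = 0 implies it.
Every state satisfying the precondition satisfies the weakest precondition: the implication holds.
Answer: valid


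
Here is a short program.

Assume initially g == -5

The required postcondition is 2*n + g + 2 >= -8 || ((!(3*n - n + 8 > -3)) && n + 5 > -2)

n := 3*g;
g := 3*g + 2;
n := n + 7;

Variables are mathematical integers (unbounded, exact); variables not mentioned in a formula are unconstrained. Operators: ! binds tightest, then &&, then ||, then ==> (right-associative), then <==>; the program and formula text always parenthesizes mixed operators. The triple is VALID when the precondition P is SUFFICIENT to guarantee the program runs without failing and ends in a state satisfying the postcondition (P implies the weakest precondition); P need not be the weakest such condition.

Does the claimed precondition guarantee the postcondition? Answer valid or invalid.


Working backward. After the program, the postcondition 2*n + g + 2 >= -8 || ((!(3*n - n + 8 > -3)) && n + 5 > -2) must hold; in canonical form it is g + 2*n >= -10 || ((!(2*n > -11)) && n > -7).
Before n := n + 7: g + 2*n >= -24 || ((!(2*n > -25)) && n > -14)
Before g := 3*g + 2: 3*g + 2*n >= -26 || ((!(2*n > -25)) && n > -14)
Before n := 3*g: 9*g >= -26 || ((!(6*g > -25)) && 3*g > -14)
The weakest precondition is 9*g >= -26 || ((!(6*g > -25)) && 3*g > -14).
Check whether g == -5 implies it.
Countermodel: at the initial state g = -5, the precondition holds but the weakest precondition fails.
Answer: invalid


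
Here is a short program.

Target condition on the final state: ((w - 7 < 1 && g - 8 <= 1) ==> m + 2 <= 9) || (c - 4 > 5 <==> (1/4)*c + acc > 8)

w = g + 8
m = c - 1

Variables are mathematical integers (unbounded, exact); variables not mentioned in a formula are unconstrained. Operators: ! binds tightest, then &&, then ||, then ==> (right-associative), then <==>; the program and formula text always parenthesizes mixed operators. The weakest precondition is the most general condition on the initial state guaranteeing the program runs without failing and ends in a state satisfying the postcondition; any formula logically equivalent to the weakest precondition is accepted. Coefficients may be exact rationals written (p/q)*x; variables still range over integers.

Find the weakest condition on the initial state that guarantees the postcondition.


Working backward. After the program, the postcondition ((w - 7 < 1 && g - 8 <= 1) ==> m + 2 <= 9) || (c - 4 > 5 <==> (1/4)*c + acc > 8) must hold; in canonical form it is ((w < 8 && g <= 9) ==> m <= 7) || (c > 9 <==> acc + (1/4)*c > 8).
Before m := c - 1: ((w < 8 && g <= 9) ==> c <= 8) || (c > 9 <==> acc + (1/4)*c > 8)
Before w := g + 8: ((g < 0 && g <= 9) ==> c <= 8) || (c > 9 <==> acc + (1/4)*c > 8)
Answer: WP = ((g < 0 && g <= 9) ==> c <= 8) || (c > 9 <==> acc + (1/4)*c > 8)
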